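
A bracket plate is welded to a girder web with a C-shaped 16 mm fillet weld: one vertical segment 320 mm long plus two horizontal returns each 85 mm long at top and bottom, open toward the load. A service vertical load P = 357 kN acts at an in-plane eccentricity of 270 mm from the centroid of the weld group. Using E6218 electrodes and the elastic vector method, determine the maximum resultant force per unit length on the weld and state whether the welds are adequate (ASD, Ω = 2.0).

E62XX → F_EXX = 620 MPa.
Total weld length L_w = 490 mm. Treat welds as unit-width lines.
Centroid: x̄ = 2×85×42.5 / 490 = 14.74 mm from the vertical weld.
Polar moment about centroid: J = I_x + I_y = [320³/12 + 2×85×160²] + [320×14.74² + 2(85³/12 + 85×27.76²)] = 7386000 mm³.
Direct shear f_v = P/L_w = 357×10³ / 490 = 728.6 N/mm (vertical).
Torsion M = P·e = 357×10³ × 270 = 96390000 N·mm.
Critical point at (x, y) = (70.26, 160) from centroid. f_tx = M·y/J = 2088 N/mm; f_ty = M·x/J = 916.9 N/mm.
Resultant f_max = √[f_tx² + (f_v + f_ty)²] = √[2088² + (728.6 + 916.9)²] = 2659 N/mm.
Capacity per unit length: r_n/Ω = (1/2.0) × 0.6 × 620 × (0.707 × 16) = 2104 N/mm.
2659 > 2104 → NOT adequate.

f_max ≈ 2660 N/mm; NOT adequate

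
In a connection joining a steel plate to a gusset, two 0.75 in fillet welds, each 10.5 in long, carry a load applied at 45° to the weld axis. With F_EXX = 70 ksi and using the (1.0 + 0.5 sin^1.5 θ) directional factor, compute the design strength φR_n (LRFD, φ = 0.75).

t_e = 0.707 × 0.75 = 0.5302 in; A_we = 0.5302 × 21 = 11.14 in².
Directional factor: 1.0 + 0.5 sin^1.5(45°) = 1.297.
F_nw = 0.6 × 70 × 1.297 = 54.49 ksi.
φR_n = 0.75 × 54.49 × 11.14 = 455 kips.

φR_n ≈ 455 kips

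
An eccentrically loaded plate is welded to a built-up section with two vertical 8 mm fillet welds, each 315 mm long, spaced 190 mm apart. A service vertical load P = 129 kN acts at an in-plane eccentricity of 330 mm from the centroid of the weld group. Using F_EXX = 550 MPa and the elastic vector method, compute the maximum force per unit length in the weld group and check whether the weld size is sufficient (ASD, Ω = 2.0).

Total weld length L_w = 630 mm. Treat welds as unit-width lines.
Polar moment about centroid: J = 2[d³/12 + d(b/2)²] = 2[315³/12 + 315×95²] = 10900000 mm³.
Direct shear f_v = P/L_w = 129×10³ / 630 = 204.8 N/mm (vertical).
Torsion M = P·e = 129×10³ × 330 = 42570000 N·mm.
Critical point at (x, y) = (95, 157.5) from centroid. f_tx = M·y/J = 615.4 N/mm; f_ty = M·x/J = 371.2 N/mm.
Resultant f_max = √[f_tx² + (f_v + f_ty)²] = √[615.4² + (204.8 + 371.2)²] = 842.9 N/mm.
Capacity per unit length: r_n/Ω = (1/2.0) × 0.6 × 550 × (0.707 × 8) = 933.2 N/mm.
842.9 ≤ 933.2 → adequate.

f_max ≈ 843 N/mm; adequate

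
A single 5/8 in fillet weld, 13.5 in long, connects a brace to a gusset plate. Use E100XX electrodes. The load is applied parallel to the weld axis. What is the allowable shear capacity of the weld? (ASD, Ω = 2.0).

E100XX → F_EXX = 100 ksi.
Effective throat t_e = 0.707 × 0.625 = 0.4419 in.
Total length L = 13.5 in; A_we = 0.4419 × 13.5 = 5.965 in².
F_nw = 0.6 F_EXX = 0.6 × 100 = 60 ksi.
R_n = 60 × 5.965 = 357.9 kip; R_n/Ω = 357.9/2.0 = 179 kip.

R_n/Ω ≈ 179 kip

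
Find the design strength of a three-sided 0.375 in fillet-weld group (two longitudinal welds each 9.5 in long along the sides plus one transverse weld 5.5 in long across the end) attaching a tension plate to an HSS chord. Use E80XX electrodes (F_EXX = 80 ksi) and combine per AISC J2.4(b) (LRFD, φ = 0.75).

t_e = 0.707 × 0.375 = 0.2651 in.
R_nwl = 0.6 × 80 × 0.2651 × 19 = 241.8 kips (longitudinal, 2 welds).
R_nwt = 0.6 × 80 × 0.2651 × 5.5 = 69.99 kips (transverse, base value).
(i) R_nwl + R_nwt = 311.8 kips; (ii) 0.85 R_nwl + 1.5 R_nwt = 310.5 kips.
R_n = max = 311.8 kips [governs: (i)]; φR_n = 233.8 kips.

φR_n ≈ 234 kips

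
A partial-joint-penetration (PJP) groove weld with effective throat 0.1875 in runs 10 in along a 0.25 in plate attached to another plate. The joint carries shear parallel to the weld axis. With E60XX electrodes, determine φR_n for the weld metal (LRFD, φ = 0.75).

φR_n ≈ 50.6 kips

E60XX → F_EXX = 60 ksi.
Effective throat (given) t_e = 0.1875 in.
A_we = 0.1875 × 10 = 1.875 in².
F_nw = 0.6 F_EXX = 36 ksi.
φR_n = 0.75 × 36 × 1.875 = 50.62 kips.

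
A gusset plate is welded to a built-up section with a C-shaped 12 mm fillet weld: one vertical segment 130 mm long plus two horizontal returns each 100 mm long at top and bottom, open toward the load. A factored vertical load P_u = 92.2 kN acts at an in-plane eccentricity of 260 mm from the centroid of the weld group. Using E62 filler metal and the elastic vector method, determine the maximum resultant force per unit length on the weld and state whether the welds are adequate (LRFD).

E62XX → F_EXX = 620 MPa.
Total weld length L_w = 330 mm. Treat welds as unit-width lines.
Centroid: x̄ = 2×100×50 / 330 = 30.3 mm from the vertical weld.
Polar moment about centroid: J = I_x + I_y = [130³/12 + 2×100×65²] + [130×30.3² + 2(100³/12 + 100×19.7²)] = 1392000 mm³.
Direct shear f_v = P/L_w = 92.2×10³ / 330 = 279.4 N/mm (vertical).
Torsion M = P·e = 92.2×10³ × 260 = 23972000 N·mm.
Critical point at (x, y) = (69.7, 65) from centroid. f_tx = M·y/J = 1120 N/mm; f_ty = M·x/J = 1201 N/mm.
Resultant f_max = √[f_tx² + (f_v + f_ty)²] = √[1120² + (279.4 + 1201)²] = 1856 N/mm.
Capacity per unit length: φr_n = 0.75 × 0.6 × 620 × (0.707 × 12) = 2367 N/mm.
1856 ≤ 2367 → adequate.

f_max ≈ 1860 N/mm; adequate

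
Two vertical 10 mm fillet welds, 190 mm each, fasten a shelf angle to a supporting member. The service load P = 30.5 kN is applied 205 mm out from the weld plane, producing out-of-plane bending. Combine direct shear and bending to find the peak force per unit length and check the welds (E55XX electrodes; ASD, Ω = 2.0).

f_max ≈ 526 N/mm; adequate

E55XX → F_EXX = 550 MPa.
L_w = 2 × 190 = 380 mm; section modulus (unit throat) S = 2 × L²/6 = 12030 mm².
Direct shear f_v = P/L_w = 30.5×10³/380 = 80.26 N/mm.
Moment M = P × e = 30.5×10³ × 205 = 6252500 N·mm; bending f_b = M/S = 519.6 N/mm.
f_max = √(f_v² + f_b²) = √(80.26² + 519.6²) = 525.8 N/mm.
r_n/Ω = (1/2.0) × 0.6 × 550 × (0.707 × 10) = 1167 N/mm → adequate.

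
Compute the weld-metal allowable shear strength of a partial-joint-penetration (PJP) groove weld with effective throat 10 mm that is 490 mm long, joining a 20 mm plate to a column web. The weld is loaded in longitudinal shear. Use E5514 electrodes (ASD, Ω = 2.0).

R_n/Ω ≈ 808 kN

E55XX → F_EXX = 550 MPa.
Effective throat (given) t_e = 10 mm.
A_we = 10 × 490 = 4900 mm².
F_nw = 0.6 F_EXX = 330 MPa.
R_n/Ω = (330 × 4900) / 2.0 × 10⁻³ = 808.5 kN.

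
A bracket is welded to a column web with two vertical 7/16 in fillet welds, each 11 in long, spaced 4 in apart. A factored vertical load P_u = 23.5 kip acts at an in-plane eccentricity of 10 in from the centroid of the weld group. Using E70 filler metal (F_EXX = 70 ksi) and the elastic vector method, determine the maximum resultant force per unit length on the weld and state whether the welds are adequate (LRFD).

Total weld length L_w = 22 in. Treat welds as unit-width lines.
Polar moment about centroid: J = 2[d³/12 + d(b/2)²] = 2[11³/12 + 11×2²] = 309.8 in³.
Direct shear f_v = P/L_w = 23.5 / 22 = 1.068 kip/in (vertical).
Torsion M = P·e = 23.5 × 10 = 235 kip·in.
Critical point at (x, y) = (2, 5.5) from centroid. f_tx = M·y/J = 4.172 kip/in; f_ty = M·x/J = 1.517 kip/in.
Resultant f_max = √[f_tx² + (f_v + f_ty)²] = √[4.172² + (1.068 + 1.517)²] = 4.908 kip/in.
Capacity per unit length: φr_n = 0.75 × 0.6 × 70 × (0.707 × 0.4375) = 9.743 kip/in.
4.908 ≤ 9.743 → adequate.

f_max ≈ 4.91 kip/in; adequate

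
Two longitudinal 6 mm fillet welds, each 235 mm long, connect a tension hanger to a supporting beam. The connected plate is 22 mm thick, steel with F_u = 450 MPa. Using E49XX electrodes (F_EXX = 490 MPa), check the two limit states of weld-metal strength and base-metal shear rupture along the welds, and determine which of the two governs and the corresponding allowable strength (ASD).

t_e = 0.707 × 6 = 4.242 mm; L = 470 mm.
Weld metal: R_n/Ω = (1/2.0) × 0.6 × 490 × 4.242 × 470 × 10⁻³ = 293.1 kN.
Base metal (shear rupture): R_n/Ω = (1/2.0) × 0.6 × 450 × 22 × 470 × 10⁻³ = 1396 kN.
Governing: weld metal.

R_n/Ω ≈ 293 kN (weld metal governs)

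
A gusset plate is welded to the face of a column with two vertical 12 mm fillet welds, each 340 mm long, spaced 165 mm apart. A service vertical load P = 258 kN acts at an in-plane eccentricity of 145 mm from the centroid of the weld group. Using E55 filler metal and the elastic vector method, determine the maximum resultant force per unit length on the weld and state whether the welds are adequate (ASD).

E55XX → F_EXX = 550 MPa.
Total weld length L_w = 680 mm. Treat welds as unit-width lines.
Polar moment about centroid: J = 2[d³/12 + d(b/2)²] = 2[340³/12 + 340×82.5²] = 11180000 mm³.
Direct shear f_v = P/L_w = 258×10³ / 680 = 379.4 N/mm (vertical).
Torsion M = P·e = 258×10³ × 145 = 37410000 N·mm.
Critical point at (x, y) = (82.5, 170) from centroid. f_tx = M·y/J = 568.9 N/mm; f_ty = M·x/J = 276.1 N/mm.
Resultant f_max = √[f_tx² + (f_v + f_ty)²] = √[568.9² + (379.4 + 276.1)²] = 867.9 N/mm.
Capacity per unit length: r_n/Ω = (1/2.0) × 0.6 × 550 × (0.707 × 12) = 1400 N/mm.
867.9 ≤ 1400 → adequate.

f_max ≈ 868 N/mm; adequate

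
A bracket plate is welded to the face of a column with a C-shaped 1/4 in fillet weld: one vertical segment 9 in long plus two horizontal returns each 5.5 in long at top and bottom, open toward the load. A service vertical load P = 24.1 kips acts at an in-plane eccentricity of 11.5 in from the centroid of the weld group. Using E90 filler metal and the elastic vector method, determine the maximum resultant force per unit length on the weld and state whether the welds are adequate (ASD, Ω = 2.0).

f_max ≈ 5.65 kip/in; NOT adequate

E90XX → F_EXX = 90 ksi.
Total weld length L_w = 20 in. Treat welds as unit-width lines.
Centroid: x̄ = 2×5.5×2.75 / 20 = 1.512 in from the vertical weld.
Polar moment about centroid: J = I_x + I_y = [9³/12 + 2×5.5×4.5²] + [9×1.512² + 2(5.5³/12 + 5.5×1.238²)] = 348.7 in³.
Direct shear f_v = P/L_w = 24.1 / 20 = 1.205 kip/in (vertical).
Torsion M = P·e = 24.1 × 11.5 = 277.15 kip·in.
Critical point at (x, y) = (3.987, 4.5) from centroid. f_tx = M·y/J = 3.577 kip/in; f_ty = M·x/J = 3.17 kip/in.
Resultant f_max = √[f_tx² + (f_v + f_ty)²] = √[3.577² + (1.205 + 3.17)²] = 5.651 kip/in.
Capacity per unit length: r_n/Ω = (1/2.0) × 0.6 × 90 × (0.707 × 0.25) = 4.772 kip/in.
5.651 > 4.772 → NOT adequate.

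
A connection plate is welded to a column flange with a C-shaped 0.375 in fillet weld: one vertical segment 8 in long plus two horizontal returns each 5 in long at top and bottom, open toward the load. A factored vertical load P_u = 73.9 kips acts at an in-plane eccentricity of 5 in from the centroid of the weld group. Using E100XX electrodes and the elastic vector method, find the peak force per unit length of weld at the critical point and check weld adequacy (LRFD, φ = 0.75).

E100XX → F_EXX = 100 ksi.
Total weld length L_w = 18 in. Treat welds as unit-width lines.
Centroid: x̄ = 2×5×2.5 / 18 = 1.389 in from the vertical weld.
Polar moment about centroid: J = I_x + I_y = [8³/12 + 2×5×4²] + [8×1.389² + 2(5³/12 + 5×1.111²)] = 251.3 in³.
Direct shear f_v = P/L_w = 73.9 / 18 = 4.106 kip/in (vertical).
Torsion M = P·e = 73.9 × 5 = 369.5 kip·in.
Critical point at (x, y) = (3.611, 4) from centroid. f_tx = M·y/J = 5.882 kip/in; f_ty = M·x/J = 5.31 kip/in.
Resultant f_max = √[f_tx² + (f_v + f_ty)²] = √[5.882² + (4.106 + 5.31)²] = 11.1 kip/in.
Capacity per unit length: φr_n = 0.75 × 0.6 × 100 × (0.707 × 0.375) = 11.93 kip/in.
11.1 ≤ 11.93 → adequate.

f_max ≈ 11.1 kip/in; adequate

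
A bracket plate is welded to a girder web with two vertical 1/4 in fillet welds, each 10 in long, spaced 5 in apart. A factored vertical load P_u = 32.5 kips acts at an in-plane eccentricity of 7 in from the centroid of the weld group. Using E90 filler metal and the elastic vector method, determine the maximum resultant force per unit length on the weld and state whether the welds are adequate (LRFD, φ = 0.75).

E90XX → F_EXX = 90 ksi.
Total weld length L_w = 20 in. Treat welds as unit-width lines.
Polar moment about centroid: J = 2[d³/12 + d(b/2)²] = 2[10³/12 + 10×2.5²] = 291.7 in³.
Direct shear f_v = P/L_w = 32.5 / 20 = 1.625 kip/in (vertical).
Torsion M = P·e = 32.5 × 7 = 227.5 kip·in.
Critical point at (x, y) = (2.5, 5) from centroid. f_tx = M·y/J = 3.9 kip/in; f_ty = M·x/J = 1.95 kip/in.
Resultant f_max = √[f_tx² + (f_v + f_ty)²] = √[3.9² + (1.625 + 1.95)²] = 5.291 kip/in.
Capacity per unit length: φr_n = 0.75 × 0.6 × 90 × (0.707 × 0.25) = 7.158 kip/in.
5.291 ≤ 7.158 → adequate.

f_max ≈ 5.29 kip/in; adequate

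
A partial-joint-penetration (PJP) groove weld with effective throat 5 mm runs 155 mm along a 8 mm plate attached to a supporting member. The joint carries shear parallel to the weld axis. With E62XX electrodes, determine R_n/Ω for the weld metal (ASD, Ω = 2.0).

R_n/Ω ≈ 144 kN

E62XX → F_EXX = 620 MPa.
Effective throat (given) t_e = 5 mm.
A_we = 5 × 155 = 775 mm².
F_nw = 0.6 F_EXX = 372 MPa.
R_n/Ω = (372 × 775) / 2.0 × 10⁻³ = 144.2 kN.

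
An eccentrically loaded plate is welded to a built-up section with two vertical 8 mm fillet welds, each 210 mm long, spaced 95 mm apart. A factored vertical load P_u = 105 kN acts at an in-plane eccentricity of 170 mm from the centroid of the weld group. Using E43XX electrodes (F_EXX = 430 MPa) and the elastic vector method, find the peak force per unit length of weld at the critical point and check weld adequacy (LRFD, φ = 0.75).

f_max ≈ 956 N/mm; adequate

Total weld length L_w = 420 mm. Treat welds as unit-width lines.
Polar moment about centroid: J = 2[d³/12 + d(b/2)²] = 2[210³/12 + 210×47.5²] = 2491000 mm³.
Direct shear f_v = P/L_w = 105×10³ / 420 = 250 N/mm (vertical).
Torsion M = P·e = 105×10³ × 170 = 17850000 N·mm.
Critical point at (x, y) = (47.5, 105) from centroid. f_tx = M·y/J = 752.4 N/mm; f_ty = M·x/J = 340.4 N/mm.
Resultant f_max = √[f_tx² + (f_v + f_ty)²] = √[752.4² + (250 + 340.4)²] = 956.3 N/mm.
Capacity per unit length: φr_n = 0.75 × 0.6 × 430 × (0.707 × 8) = 1094 N/mm.
956.3 ≤ 1094 → adequate.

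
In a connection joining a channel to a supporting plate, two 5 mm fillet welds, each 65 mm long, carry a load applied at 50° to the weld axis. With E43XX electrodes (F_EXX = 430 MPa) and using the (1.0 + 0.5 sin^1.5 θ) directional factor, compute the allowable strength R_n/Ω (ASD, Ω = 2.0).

t_e = 0.707 × 5 = 3.535 mm; A_we = 3.535 × 130 = 459.5 mm².
Directional factor: 1.0 + 0.5 sin^1.5(50°) = 1.335.
F_nw = 0.6 × 430 × 1.335 = 344.5 MPa.
R_n/Ω = (344.5 × 459.5) / 2.0 × 10⁻³ = 79.16 kN.

R_n/Ω ≈ 79.2 kN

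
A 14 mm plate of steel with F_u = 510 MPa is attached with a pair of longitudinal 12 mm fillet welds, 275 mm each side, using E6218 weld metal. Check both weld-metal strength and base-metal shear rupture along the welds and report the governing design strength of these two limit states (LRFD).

E62XX → F_EXX = 620 MPa.
t_e = 0.707 × 12 = 8.484 mm; L = 550 mm.
Weld metal: φR_n = 0.75 × 0.6 × 620 × 8.484 × 550 × 10⁻³ = 1302 kN.
Base metal (shear rupture): φR_n = 0.75 × 0.6 × 510 × 14 × 550 × 10⁻³ = 1767 kN.
Governing: weld metal.

φR_n ≈ 1300 kN (weld metal governs)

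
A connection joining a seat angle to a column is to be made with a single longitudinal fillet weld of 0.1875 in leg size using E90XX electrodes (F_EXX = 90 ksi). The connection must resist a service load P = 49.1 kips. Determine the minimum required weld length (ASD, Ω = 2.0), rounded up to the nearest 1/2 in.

L = 14 in

Throat t_e = 0.707 × 0.1875 = 0.1326 in.
r_n/Ω = (0.6 × 90 × 0.1326) / 2.0 = 3.579 kip/in.
L_req = P / (r_n/Ω) = 49.1 / 3.579 = 13.72 in total.
Round up → use L = 14 in.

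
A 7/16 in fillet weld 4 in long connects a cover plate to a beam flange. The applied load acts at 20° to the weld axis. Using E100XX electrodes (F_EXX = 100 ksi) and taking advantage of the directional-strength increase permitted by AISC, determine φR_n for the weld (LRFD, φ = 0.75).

t_e = 0.707 × 0.4375 = 0.3093 in; A_we = 0.3093 × 4 = 1.237 in².
Directional factor: 1.0 + 0.5 sin^1.5(20°) = 1.1.
F_nw = 0.6 × 100 × 1.1 = 66 ksi.
φR_n = 0.75 × 66 × 1.237 = 61.24 kip.

φR_n ≈ 61.2 kip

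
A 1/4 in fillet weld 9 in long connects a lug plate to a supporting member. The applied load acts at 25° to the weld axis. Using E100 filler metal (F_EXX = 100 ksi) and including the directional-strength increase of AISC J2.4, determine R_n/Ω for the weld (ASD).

t_e = 0.707 × 0.25 = 0.1767 in; A_we = 0.1767 × 9 = 1.591 in².
Directional factor: 1.0 + 0.5 sin^1.5(25°) = 1.137.
F_nw = 0.6 × 100 × 1.137 = 68.24 ksi.
R_n/Ω = (68.24 × 1.591) / 2.0 = 54.28 kips.

R_n/Ω ≈ 54.3 kips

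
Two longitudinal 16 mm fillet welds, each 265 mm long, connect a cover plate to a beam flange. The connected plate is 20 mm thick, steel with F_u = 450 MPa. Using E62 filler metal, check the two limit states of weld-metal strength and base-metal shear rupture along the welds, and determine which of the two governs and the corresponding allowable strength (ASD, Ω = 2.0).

R_n/Ω ≈ 1120 kN (weld metal governs)

E62XX → F_EXX = 620 MPa.
t_e = 0.707 × 16 = 11.31 mm; L = 530 mm.
Weld metal: R_n/Ω = (1/2.0) × 0.6 × 620 × 11.31 × 530 × 10⁻³ = 1115 kN.
Base metal (shear rupture): R_n/Ω = (1/2.0) × 0.6 × 450 × 20 × 530 × 10⁻³ = 1431 kN.
Governing: weld metal.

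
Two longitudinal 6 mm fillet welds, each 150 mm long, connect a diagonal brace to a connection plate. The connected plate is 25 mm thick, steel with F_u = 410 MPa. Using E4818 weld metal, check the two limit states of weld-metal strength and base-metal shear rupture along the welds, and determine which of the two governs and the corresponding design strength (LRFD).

E48XX → F_EXX = 480 MPa.
t_e = 0.707 × 6 = 4.242 mm; L = 300 mm.
Weld metal: φR_n = 0.75 × 0.6 × 480 × 4.242 × 300 × 10⁻³ = 274.9 kN.
Base metal (shear rupture): φR_n = 0.75 × 0.6 × 410 × 25 × 300 × 10⁻³ = 1384 kN.
Governing: weld metal.

φR_n ≈ 275 kN (weld metal governs)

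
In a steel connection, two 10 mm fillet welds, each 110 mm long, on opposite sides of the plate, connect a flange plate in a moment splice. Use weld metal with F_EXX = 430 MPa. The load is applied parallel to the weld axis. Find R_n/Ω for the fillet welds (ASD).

Effective throat t_e = 0.707 × 10 = 7.07 mm.
Total length L = 220 mm; A_we = 7.07 × 220 = 1555 mm².
F_nw = 0.6 F_EXX = 0.6 × 430 = 258 MPa.
R_n = 258 × 1555 × 10⁻³ = 401.3 kN; R_n/Ω = 401.3/2.0 = 200.6 kN.

R_n/Ω ≈ 201 kN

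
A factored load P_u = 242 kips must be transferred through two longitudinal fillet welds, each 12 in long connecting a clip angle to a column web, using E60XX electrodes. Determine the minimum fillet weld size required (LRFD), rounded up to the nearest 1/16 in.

E60XX → F_EXX = 60 ksi.
Total weld length L = 24 in.
Required throat t_e = P_u / (φ × 0.6 F_EXX × L) = 242 / (0.75 × 0.6 × 60 × 24) = 0.3735 in.
Required leg w = t_e / 0.707 = 0.5282 in → use 9/16 in.

w = 9/16 in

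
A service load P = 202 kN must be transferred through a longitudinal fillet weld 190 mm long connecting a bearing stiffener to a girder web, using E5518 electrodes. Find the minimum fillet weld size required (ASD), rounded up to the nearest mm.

w = 10 mm

E55XX → F_EXX = 550 MPa.
Total weld length L = 190 mm.
Required throat t_e = P × Ω / (0.6 F_EXX × L) = 202 × 2.0 / (0.6 × 550 × 190 × 10⁻³) = 6.443 mm.
Required leg w = t_e / 0.707 = 9.114 mm → use 10 mm.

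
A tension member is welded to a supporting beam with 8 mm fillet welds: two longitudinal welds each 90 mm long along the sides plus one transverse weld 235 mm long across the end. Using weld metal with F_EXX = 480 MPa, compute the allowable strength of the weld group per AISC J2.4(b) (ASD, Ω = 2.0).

R_n/Ω ≈ 412 kN

t_e = 0.707 × 8 = 5.656 mm.
R_nwl = 0.6 × 480 × 5.656 × 180 × 10⁻³ = 293.2 kN (longitudinal, 2 welds).
R_nwt = 0.6 × 480 × 5.656 × 235 × 10⁻³ = 382.8 kN (transverse, base value).
(i) R_nwl + R_nwt = 676 kN; (ii) 0.85 R_nwl + 1.5 R_nwt = 823.4 kN.
R_n = max = 823.4 kN [governs: (ii)]; R_n/Ω = 411.7 kN.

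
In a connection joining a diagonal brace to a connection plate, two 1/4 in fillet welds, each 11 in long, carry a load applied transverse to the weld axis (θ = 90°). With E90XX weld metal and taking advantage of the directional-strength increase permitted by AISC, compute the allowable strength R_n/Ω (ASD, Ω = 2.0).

E90XX → F_EXX = 90 ksi.
t_e = 0.707 × 0.25 = 0.1767 in; A_we = 0.1767 × 22 = 3.888 in².
Directional factor: 1.0 + 0.5 sin^1.5(90°) = 1.5.
F_nw = 0.6 × 90 × 1.5 = 81 ksi.
R_n/Ω = (81 × 3.888) / 2.0 = 157.5 kips.

R_n/Ω ≈ 157 kips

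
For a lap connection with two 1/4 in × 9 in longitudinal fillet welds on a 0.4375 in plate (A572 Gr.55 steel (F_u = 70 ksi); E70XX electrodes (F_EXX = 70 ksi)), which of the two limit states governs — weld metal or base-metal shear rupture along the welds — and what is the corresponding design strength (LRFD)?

φR_n ≈ 100 kips (weld metal governs)

t_e = 0.707 × 0.25 = 0.1767 in; L = 18 in.
Weld metal: φR_n = 0.75 × 0.6 × 70 × 0.1767 × 18 = 100.2 kips.
Base metal (shear rupture): φR_n = 0.75 × 0.6 × 70 × 0.4375 × 18 = 248.1 kips.
Governing: weld metal.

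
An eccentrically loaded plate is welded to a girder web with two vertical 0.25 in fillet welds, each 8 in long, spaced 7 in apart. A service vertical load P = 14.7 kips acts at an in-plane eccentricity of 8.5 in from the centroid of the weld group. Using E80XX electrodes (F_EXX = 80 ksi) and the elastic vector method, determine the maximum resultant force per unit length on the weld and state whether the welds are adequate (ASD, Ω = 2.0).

f_max ≈ 3.05 kip/in; adequate

Total weld length L_w = 16 in. Treat welds as unit-width lines.
Polar moment about centroid: J = 2[d³/12 + d(b/2)²] = 2[8³/12 + 8×3.5²] = 281.3 in³.
Direct shear f_v = P/L_w = 14.7 / 16 = 0.9187 kip/in (vertical).
Torsion M = P·e = 14.7 × 8.5 = 124.95 kip·in.
Critical point at (x, y) = (3.5, 4) from centroid. f_tx = M·y/J = 1.777 kip/in; f_ty = M·x/J = 1.554 kip/in.
Resultant f_max = √[f_tx² + (f_v + f_ty)²] = √[1.777² + (0.9187 + 1.554)²] = 3.045 kip/in.
Capacity per unit length: r_n/Ω = (1/2.0) × 0.6 × 80 × (0.707 × 0.25) = 4.242 kip/in.
3.045 ≤ 4.242 → adequate.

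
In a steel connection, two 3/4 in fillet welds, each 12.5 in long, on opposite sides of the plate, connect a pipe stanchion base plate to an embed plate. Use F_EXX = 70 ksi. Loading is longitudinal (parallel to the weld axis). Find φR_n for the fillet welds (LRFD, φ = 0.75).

φR_n ≈ 418 kip

Effective throat t_e = 0.707 × 0.75 = 0.5302 in.
Total length L = 25 in; A_we = 0.5302 × 25 = 13.26 in².
F_nw = 0.6 F_EXX = 0.6 × 70 = 42 ksi.
φR_n = 0.75 × 42 × 13.26 = 417.6 kip.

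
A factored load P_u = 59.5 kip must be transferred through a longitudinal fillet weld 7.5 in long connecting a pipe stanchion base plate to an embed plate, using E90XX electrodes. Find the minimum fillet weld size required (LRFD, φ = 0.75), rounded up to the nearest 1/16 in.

w = 5/16 in

E90XX → F_EXX = 90 ksi.
Total weld length L = 7.5 in.
Required throat t_e = P_u / (φ × 0.6 F_EXX × L) = 59.5 / (0.75 × 0.6 × 90 × 7.5) = 0.1959 in.
Required leg w = t_e / 0.707 = 0.2771 in → use 5/16 in.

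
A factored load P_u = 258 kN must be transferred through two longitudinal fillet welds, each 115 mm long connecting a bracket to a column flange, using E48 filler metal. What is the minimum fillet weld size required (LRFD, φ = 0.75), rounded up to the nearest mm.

w = 8 mm

E48XX → F_EXX = 480 MPa.
Total weld length L = 230 mm.
Required throat t_e = P_u / (φ × 0.6 F_EXX × L) = 258 / (0.75 × 0.6 × 480 × 230 × 10⁻³) = 5.193 mm.
Required leg w = t_e / 0.707 = 7.345 mm → use 8 mm.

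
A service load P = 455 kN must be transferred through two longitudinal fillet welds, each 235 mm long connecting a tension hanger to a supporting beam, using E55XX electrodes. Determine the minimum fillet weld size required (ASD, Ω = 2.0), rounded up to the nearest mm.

w = 9 mm

E55XX → F_EXX = 550 MPa.
Total weld length L = 470 mm.
Required throat t_e = P × Ω / (0.6 F_EXX × L) = 455 × 2.0 / (0.6 × 550 × 470 × 10⁻³) = 5.867 mm.
Required leg w = t_e / 0.707 = 8.299 mm → use 9 mm.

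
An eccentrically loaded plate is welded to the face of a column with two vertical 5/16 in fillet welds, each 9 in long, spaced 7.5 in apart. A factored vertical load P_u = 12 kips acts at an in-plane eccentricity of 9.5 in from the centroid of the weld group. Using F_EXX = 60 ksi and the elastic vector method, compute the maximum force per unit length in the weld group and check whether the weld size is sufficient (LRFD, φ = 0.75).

Total weld length L_w = 18 in. Treat welds as unit-width lines.
Polar moment about centroid: J = 2[d³/12 + d(b/2)²] = 2[9³/12 + 9×3.75²] = 374.6 in³.
Direct shear f_v = P/L_w = 12 / 18 = 0.6667 kip/in (vertical).
Torsion M = P·e = 12 × 9.5 = 114 kip·in.
Critical point at (x, y) = (3.75, 4.5) from centroid. f_tx = M·y/J = 1.369 kip/in; f_ty = M·x/J = 1.141 kip/in.
Resultant f_max = √[f_tx² + (f_v + f_ty)²] = √[1.369² + (0.6667 + 1.141)²] = 2.268 kip/in.
Capacity per unit length: φr_n = 0.75 × 0.6 × 60 × (0.707 × 0.3125) = 5.965 kip/in.
2.268 ≤ 5.965 → adequate.

f_max ≈ 2.27 kip/in; adequate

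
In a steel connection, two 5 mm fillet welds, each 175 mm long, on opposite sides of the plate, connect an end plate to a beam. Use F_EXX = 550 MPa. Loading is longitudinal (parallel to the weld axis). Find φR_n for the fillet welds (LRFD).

Effective throat t_e = 0.707 × 5 = 3.535 mm.
Total length L = 350 mm; A_we = 3.535 × 350 = 1237 mm².
F_nw = 0.6 F_EXX = 0.6 × 550 = 330 MPa.
φR_n = 0.75 × 330 × 1237 × 10⁻³ = 306.2 kN.

φR_n ≈ 306 kN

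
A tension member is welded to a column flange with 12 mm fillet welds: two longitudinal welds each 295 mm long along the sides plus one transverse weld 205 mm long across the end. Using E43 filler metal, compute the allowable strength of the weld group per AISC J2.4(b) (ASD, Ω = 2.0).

E43XX → F_EXX = 430 MPa.
t_e = 0.707 × 12 = 8.484 mm.
R_nwl = 0.6 × 430 × 8.484 × 590 × 10⁻³ = 1291 kN (longitudinal, 2 welds).
R_nwt = 0.6 × 430 × 8.484 × 205 × 10⁻³ = 448.7 kN (transverse, base value).
(i) R_nwl + R_nwt = 1740 kN; (ii) 0.85 R_nwl + 1.5 R_nwt = 1771 kN.
R_n = max = 1771 kN [governs: (ii)]; R_n/Ω = 885.4 kN.

R_n/Ω ≈ 885 kN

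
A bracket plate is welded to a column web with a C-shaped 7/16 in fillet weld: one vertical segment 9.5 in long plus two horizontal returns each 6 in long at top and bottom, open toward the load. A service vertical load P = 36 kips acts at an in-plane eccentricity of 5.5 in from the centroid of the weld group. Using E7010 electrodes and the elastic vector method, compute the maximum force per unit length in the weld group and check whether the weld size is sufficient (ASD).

E70XX → F_EXX = 70 ksi.
Total weld length L_w = 21.5 in. Treat welds as unit-width lines.
Centroid: x̄ = 2×6×3 / 21.5 = 1.674 in from the vertical weld.
Polar moment about centroid: J = I_x + I_y = [9.5³/12 + 2×6×4.75²] + [9.5×1.674² + 2(6³/12 + 6×1.326²)] = 425.9 in³.
Direct shear f_v = P/L_w = 36 / 21.5 = 1.674 kip/in (vertical).
Torsion M = P·e = 36 × 5.5 = 198 kip·in.
Critical point at (x, y) = (4.326, 4.75) from centroid. f_tx = M·y/J = 2.208 kip/in; f_ty = M·x/J = 2.011 kip/in.
Resultant f_max = √[f_tx² + (f_v + f_ty)²] = √[2.208² + (1.674 + 2.011)²] = 4.296 kip/in.
Capacity per unit length: r_n/Ω = (1/2.0) × 0.6 × 70 × (0.707 × 0.4375) = 6.496 kip/in.
4.296 ≤ 6.496 → adequate.

f_max ≈ 4.3 kip/in; adequate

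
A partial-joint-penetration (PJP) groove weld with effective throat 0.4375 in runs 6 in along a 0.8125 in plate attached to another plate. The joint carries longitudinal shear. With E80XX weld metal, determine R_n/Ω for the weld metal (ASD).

E80XX → F_EXX = 80 ksi.
Effective throat (given) t_e = 0.4375 in.
A_we = 0.4375 × 6 = 2.625 in².
F_nw = 0.6 F_EXX = 48 ksi.
R_n/Ω = (48 × 2.625) / 2.0 = 63 kip.

R_n/Ω ≈ 63 kip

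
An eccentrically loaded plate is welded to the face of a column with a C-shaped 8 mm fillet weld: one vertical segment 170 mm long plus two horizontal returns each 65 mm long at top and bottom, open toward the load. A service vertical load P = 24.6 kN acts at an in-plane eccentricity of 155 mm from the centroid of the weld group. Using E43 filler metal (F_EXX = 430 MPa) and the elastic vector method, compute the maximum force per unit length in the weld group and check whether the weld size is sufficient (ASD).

f_max ≈ 307 N/mm; adequate

Total weld length L_w = 300 mm. Treat welds as unit-width lines.
Centroid: x̄ = 2×65×32.5 / 300 = 14.08 mm from the vertical weld.
Polar moment about centroid: J = I_x + I_y = [170³/12 + 2×65×85²] + [170×14.08² + 2(65³/12 + 65×18.42²)] = 1472000 mm³.
Direct shear f_v = P/L_w = 24.6×10³ / 300 = 82 N/mm (vertical).
Torsion M = P·e = 24.6×10³ × 155 = 3813000 N·mm.
Critical point at (x, y) = (50.92, 85) from centroid. f_tx = M·y/J = 220.1 N/mm; f_ty = M·x/J = 131.9 N/mm.
Resultant f_max = √[f_tx² + (f_v + f_ty)²] = √[220.1² + (82 + 131.9)²] = 306.9 N/mm.
Capacity per unit length: r_n/Ω = (1/2.0) × 0.6 × 430 × (0.707 × 8) = 729.6 N/mm.
306.9 ≤ 729.6 → adequate.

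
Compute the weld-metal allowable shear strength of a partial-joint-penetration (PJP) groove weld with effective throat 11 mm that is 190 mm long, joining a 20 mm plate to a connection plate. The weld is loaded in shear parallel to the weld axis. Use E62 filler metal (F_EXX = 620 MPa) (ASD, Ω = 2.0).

Effective throat (given) t_e = 11 mm.
A_we = 11 × 190 = 2090 mm².
F_nw = 0.6 F_EXX = 372 MPa.
R_n/Ω = (372 × 2090) / 2.0 × 10⁻³ = 388.7 kN.

R_n/Ω ≈ 389 kN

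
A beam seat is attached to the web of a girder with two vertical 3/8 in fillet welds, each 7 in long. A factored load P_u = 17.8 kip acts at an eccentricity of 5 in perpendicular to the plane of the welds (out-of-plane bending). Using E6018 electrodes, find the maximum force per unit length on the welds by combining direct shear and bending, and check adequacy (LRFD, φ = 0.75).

E60XX → F_EXX = 60 ksi.
L_w = 2 × 7 = 14 in; section modulus (unit throat) S = 2 × L²/6 = 16.33 in².
Direct shear f_v = P/L_w = 17.8/14 = 1.271 kip/in.
Moment M = P × e = 17.8 × 5 = 89 kip·in; bending f_b = M/S = 5.449 kip/in.
f_max = √(f_v² + f_b²) = √(1.271² + 5.449²) = 5.595 kip/in.
φr_n = 0.75 × 0.6 × 60 × (0.707 × 0.375) = 7.158 kip/in → adequate.

f_max ≈ 5.6 kip/in; adequate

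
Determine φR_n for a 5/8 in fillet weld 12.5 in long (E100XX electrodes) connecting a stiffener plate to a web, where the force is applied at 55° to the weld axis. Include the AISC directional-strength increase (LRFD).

φR_n ≈ 341 kip

E100XX → F_EXX = 100 ksi.
t_e = 0.707 × 0.625 = 0.4419 in; A_we = 0.4419 × 12.5 = 5.523 in².
Directional factor: 1.0 + 0.5 sin^1.5(55°) = 1.371.
F_nw = 0.6 × 100 × 1.371 = 82.24 ksi.
φR_n = 0.75 × 82.24 × 5.523 = 340.7 kip.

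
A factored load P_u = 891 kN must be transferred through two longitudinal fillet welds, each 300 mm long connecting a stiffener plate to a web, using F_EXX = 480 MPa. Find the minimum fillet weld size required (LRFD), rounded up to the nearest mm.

w = 10 mm

Total weld length L = 600 mm.
Required throat t_e = P_u / (φ × 0.6 F_EXX × L) = 891 / (0.75 × 0.6 × 480 × 600 × 10⁻³) = 6.875 mm.
Required leg w = t_e / 0.707 = 9.724 mm → use 10 mm.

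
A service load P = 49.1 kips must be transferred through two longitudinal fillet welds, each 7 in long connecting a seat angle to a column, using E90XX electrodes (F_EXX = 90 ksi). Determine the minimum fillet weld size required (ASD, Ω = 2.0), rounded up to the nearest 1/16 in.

Total weld length L = 14 in.
Required throat t_e = P × Ω / (0.6 F_EXX × L) = 49.1 × 2.0 / (0.6 × 90 × 14) = 0.1299 in.
Required leg w = t_e / 0.707 = 0.1837 in → use 3/16 in.

w = 3/16 in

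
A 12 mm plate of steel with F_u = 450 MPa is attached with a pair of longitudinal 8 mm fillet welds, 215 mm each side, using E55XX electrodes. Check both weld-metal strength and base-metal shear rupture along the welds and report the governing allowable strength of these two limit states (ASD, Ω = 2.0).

R_n/Ω ≈ 401 kN (weld metal governs)

E55XX → F_EXX = 550 MPa.
t_e = 0.707 × 8 = 5.656 mm; L = 430 mm.
Weld metal: R_n/Ω = (1/2.0) × 0.6 × 550 × 5.656 × 430 × 10⁻³ = 401.3 kN.
Base metal (shear rupture): R_n/Ω = (1/2.0) × 0.6 × 450 × 12 × 430 × 10⁻³ = 696.6 kN.
Governing: weld metal.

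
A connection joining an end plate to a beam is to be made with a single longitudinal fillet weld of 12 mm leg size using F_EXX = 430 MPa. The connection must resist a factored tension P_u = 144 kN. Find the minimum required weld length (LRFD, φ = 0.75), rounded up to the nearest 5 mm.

L = 90 mm

Throat t_e = 0.707 × 12 = 8.484 mm.
φr_n = 0.75 × 0.6 × 430 × 8.484 × 10⁻³ = 1.642 kN/mm.
L_req = P_u / φr_n = 144 / 1.642 = 87.72 mm total.
Round up → use L = 90 mm.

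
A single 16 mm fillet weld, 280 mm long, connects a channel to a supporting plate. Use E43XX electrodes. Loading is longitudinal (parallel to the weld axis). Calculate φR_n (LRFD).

E43XX → F_EXX = 430 MPa.
Effective throat t_e = 0.707 × 16 = 11.31 mm.
Total length L = 280 mm; A_we = 11.31 × 280 = 3167 mm².
F_nw = 0.6 F_EXX = 0.6 × 430 = 258 MPa.
φR_n = 0.75 × 258 × 3167 × 10⁻³ = 612.9 kN.

φR_n ≈ 613 kN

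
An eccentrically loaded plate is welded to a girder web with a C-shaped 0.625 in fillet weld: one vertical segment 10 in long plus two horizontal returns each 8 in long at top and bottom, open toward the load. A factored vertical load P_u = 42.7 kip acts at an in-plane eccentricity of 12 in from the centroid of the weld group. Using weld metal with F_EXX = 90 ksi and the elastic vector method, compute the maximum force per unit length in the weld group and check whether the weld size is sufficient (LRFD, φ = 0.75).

Total weld length L_w = 26 in. Treat welds as unit-width lines.
Centroid: x̄ = 2×8×4 / 26 = 2.462 in from the vertical weld.
Polar moment about centroid: J = I_x + I_y = [10³/12 + 2×8×5²] + [10×2.462² + 2(8³/12 + 8×1.538²)] = 667.1 in³.
Direct shear f_v = P/L_w = 42.7 / 26 = 1.642 kip/in (vertical).
Torsion M = P·e = 42.7 × 12 = 512.4 kip·in.
Critical point at (x, y) = (5.538, 5) from centroid. f_tx = M·y/J = 3.84 kip/in; f_ty = M·x/J = 4.254 kip/in.
Resultant f_max = √[f_tx² + (f_v + f_ty)²] = √[3.84² + (1.642 + 4.254)²] = 7.037 kip/in.
Capacity per unit length: φr_n = 0.75 × 0.6 × 90 × (0.707 × 0.625) = 17.9 kip/in.
7.037 ≤ 17.9 → adequate.

f_max ≈ 7.04 kip/in; adequate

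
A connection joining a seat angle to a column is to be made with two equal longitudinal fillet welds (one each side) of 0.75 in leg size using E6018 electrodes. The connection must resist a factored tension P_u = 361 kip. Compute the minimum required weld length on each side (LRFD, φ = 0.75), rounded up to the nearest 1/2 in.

L = 13 in on each side

E60XX → F_EXX = 60 ksi.
Throat t_e = 0.707 × 0.75 = 0.5302 in.
φr_n = 0.75 × 0.6 × 60 × 0.5302 = 14.32 kip/in.
L_req = P_u / φr_n = 361 / 14.32 = 25.22 in total.
Per side: 25.22 / 2 = 12.61 in.
Round up → use L = 13 in on each side.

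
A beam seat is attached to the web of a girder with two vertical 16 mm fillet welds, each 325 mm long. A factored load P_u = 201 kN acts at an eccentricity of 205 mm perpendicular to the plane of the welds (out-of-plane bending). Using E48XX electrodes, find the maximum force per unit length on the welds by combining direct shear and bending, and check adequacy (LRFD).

f_max ≈ 1210 N/mm; adequate

E48XX → F_EXX = 480 MPa.
L_w = 2 × 325 = 650 mm; section modulus (unit throat) S = 2 × L²/6 = 35210 mm².
Direct shear f_v = P/L_w = 201×10³/650 = 309.2 N/mm.
Moment M = P × e = 201×10³ × 205 = 41205000 N·mm; bending f_b = M/S = 1170 N/mm.
f_max = √(f_v² + f_b²) = √(309.2² + 1170²) = 1210 N/mm.
φr_n = 0.75 × 0.6 × 480 × (0.707 × 16) = 2443 N/mm → adequate.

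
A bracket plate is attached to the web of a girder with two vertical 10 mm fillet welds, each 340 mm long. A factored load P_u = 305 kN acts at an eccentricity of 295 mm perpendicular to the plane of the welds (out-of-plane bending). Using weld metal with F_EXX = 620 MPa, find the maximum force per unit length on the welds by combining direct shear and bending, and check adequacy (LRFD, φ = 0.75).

L_w = 2 × 340 = 680 mm; section modulus (unit throat) S = 2 × L²/6 = 38530 mm².
Direct shear f_v = P/L_w = 305×10³/680 = 448.5 N/mm.
Moment M = P × e = 305×10³ × 295 = 89975000 N·mm; bending f_b = M/S = 2335 N/mm.
f_max = √(f_v² + f_b²) = √(448.5² + 2335²) = 2378 N/mm.
φr_n = 0.75 × 0.6 × 620 × (0.707 × 10) = 1973 N/mm → NOT adequate.

f_max ≈ 2380 N/mm; NOT adequate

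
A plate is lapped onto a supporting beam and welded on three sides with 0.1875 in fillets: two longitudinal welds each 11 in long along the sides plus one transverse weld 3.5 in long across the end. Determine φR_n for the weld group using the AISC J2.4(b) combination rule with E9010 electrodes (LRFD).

φR_n ≈ 137 kip

E90XX → F_EXX = 90 ksi.
t_e = 0.707 × 0.1875 = 0.1326 in.
R_nwl = 0.6 × 90 × 0.1326 × 22 = 157.5 kip (longitudinal, 2 welds).
R_nwt = 0.6 × 90 × 0.1326 × 3.5 = 25.05 kip (transverse, base value).
(i) R_nwl + R_nwt = 182.5 kip; (ii) 0.85 R_nwl + 1.5 R_nwt = 171.4 kip.
R_n = max = 182.5 kip [governs: (i)]; φR_n = 136.9 kip.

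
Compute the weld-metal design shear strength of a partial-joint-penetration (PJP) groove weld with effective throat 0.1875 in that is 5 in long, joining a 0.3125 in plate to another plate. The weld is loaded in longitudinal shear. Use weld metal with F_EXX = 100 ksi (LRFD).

Effective throat (given) t_e = 0.1875 in.
A_we = 0.1875 × 5 = 0.9375 in².
F_nw = 0.6 F_EXX = 60 ksi.
φR_n = 0.75 × 60 × 0.9375 = 42.19 kip.

φR_n ≈ 42.2 kip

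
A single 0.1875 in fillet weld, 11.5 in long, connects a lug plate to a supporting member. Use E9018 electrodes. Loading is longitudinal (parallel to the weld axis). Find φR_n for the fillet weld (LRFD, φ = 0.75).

E90XX → F_EXX = 90 ksi.
Effective throat t_e = 0.707 × 0.1875 = 0.1326 in.
Total length L = 11.5 in; A_we = 0.1326 × 11.5 = 1.524 in².
F_nw = 0.6 F_EXX = 0.6 × 90 = 54 ksi.
φR_n = 0.75 × 54 × 1.524 = 61.74 kip.

φR_n ≈ 61.7 kip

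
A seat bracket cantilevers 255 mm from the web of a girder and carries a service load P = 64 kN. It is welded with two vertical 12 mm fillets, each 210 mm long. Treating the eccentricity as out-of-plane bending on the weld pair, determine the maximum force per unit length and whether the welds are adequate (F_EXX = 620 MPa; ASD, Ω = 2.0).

f_max ≈ 1120 N/mm; adequate

L_w = 2 × 210 = 420 mm; section modulus (unit throat) S = 2 × L²/6 = 14700 mm².
Direct shear f_v = P/L_w = 64×10³/420 = 152.4 N/mm.
Moment M = P × e = 64×10³ × 255 = 16320000 N·mm; bending f_b = M/S = 1110 N/mm.
f_max = √(f_v² + f_b²) = √(152.4² + 1110²) = 1121 N/mm.
r_n/Ω = (1/2.0) × 0.6 × 620 × (0.707 × 12) = 1578 N/mm → adequate.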